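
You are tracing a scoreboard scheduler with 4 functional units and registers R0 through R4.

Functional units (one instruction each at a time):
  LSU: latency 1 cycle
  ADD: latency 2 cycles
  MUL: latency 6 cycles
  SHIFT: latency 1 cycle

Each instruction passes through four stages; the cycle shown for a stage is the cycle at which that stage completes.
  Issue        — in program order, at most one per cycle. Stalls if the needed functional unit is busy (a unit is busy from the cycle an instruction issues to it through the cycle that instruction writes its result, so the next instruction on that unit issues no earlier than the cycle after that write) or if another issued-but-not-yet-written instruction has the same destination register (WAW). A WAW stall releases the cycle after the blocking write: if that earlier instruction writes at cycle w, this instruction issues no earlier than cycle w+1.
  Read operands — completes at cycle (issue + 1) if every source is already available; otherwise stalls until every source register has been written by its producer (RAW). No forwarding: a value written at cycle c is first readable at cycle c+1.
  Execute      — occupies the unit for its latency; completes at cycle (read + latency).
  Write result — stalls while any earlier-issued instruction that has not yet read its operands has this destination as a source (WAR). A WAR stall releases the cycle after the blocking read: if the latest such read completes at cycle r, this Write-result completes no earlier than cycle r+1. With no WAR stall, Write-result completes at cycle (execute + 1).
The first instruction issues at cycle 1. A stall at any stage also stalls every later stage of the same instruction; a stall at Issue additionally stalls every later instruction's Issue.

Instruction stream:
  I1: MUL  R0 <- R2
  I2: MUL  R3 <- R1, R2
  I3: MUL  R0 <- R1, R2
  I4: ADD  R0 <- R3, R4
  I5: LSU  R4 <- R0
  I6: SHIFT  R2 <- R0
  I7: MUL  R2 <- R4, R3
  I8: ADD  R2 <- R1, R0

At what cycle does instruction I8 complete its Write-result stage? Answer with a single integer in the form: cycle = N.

1) issue 1, read 2, done 8, write 9
2) issue 10, read 11, done 17, write 18  <struct: MUL busy until I1 writes@9>
3) issue 19, read 20, done 26, write 27  <struct: MUL busy until I2 writes@18>
4) issue 28, read 29, done 31, write 32  <WAW R0: wait I3 write@27>
5) issue 29, read 33, done 34, write 35  <RAW R0: wait I4 write@32>
6) issue 30, read 33, done 34, write 35  <RAW R0: wait I4 write@32>
7) issue 36, read 37, done 43, write 44  <WAW R2: wait I6 write@35>
8) issue 45, read 46, done 48, write 49  <WAW R2: wait I7 write@44>

cycle = 49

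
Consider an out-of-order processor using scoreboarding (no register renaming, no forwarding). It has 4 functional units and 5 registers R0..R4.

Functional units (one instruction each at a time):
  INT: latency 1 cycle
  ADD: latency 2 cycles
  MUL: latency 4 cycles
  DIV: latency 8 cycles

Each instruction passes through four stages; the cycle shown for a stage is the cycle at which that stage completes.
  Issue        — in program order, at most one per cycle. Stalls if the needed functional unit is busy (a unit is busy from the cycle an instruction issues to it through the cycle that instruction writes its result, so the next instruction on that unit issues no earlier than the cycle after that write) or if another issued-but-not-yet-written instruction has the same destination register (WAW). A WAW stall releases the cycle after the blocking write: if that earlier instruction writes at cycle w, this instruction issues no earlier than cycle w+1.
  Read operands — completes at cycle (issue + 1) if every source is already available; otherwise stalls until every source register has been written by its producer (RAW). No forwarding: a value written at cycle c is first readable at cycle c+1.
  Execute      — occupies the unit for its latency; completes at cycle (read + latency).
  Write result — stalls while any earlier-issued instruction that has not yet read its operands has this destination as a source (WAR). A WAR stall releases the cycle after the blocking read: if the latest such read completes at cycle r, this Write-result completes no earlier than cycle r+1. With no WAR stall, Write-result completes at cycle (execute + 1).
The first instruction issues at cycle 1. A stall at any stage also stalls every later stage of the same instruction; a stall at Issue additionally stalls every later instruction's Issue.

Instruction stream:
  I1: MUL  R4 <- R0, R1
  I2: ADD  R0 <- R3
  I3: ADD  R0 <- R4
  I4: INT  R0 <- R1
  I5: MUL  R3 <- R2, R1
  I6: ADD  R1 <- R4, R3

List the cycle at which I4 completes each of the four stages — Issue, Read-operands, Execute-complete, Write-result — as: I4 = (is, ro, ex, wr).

  I1 | 1 | 2 | 6 | 7
  I2 | 2 | 3 | 5 | 6
  I3 | 7 | 8 | 10 | 11   struct: ADD busy until I2 writes@6
  I4 | 12 | 13 | 14 | 15   WAW R0: wait I3 write@11
  I5 | 13 | 14 | 18 | 19
  I6 | 14 | 20 | 22 | 23   RAW R3: wait I5 write@19

I4 = (12, 13, 14, 15)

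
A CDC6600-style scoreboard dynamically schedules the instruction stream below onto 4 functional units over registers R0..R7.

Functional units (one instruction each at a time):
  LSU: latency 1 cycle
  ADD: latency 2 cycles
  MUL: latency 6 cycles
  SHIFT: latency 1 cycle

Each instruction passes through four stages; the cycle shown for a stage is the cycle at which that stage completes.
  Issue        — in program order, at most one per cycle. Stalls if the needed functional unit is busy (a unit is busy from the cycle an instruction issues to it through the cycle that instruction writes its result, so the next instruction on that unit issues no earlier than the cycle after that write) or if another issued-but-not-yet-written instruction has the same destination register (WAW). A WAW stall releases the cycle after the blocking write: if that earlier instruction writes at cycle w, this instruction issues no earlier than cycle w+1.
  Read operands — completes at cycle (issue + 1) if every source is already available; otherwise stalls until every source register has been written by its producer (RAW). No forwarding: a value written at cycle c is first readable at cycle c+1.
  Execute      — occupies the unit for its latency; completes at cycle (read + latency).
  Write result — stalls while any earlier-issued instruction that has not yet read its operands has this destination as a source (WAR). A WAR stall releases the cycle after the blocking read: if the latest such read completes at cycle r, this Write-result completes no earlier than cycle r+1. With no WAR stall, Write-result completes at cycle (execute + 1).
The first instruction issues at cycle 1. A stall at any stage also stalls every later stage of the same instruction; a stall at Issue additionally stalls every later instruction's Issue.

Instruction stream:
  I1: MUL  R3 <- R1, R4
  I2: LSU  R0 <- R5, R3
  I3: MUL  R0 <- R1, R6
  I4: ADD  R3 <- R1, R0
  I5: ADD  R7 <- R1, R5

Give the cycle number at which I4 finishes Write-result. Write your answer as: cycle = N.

cycle = 25

c1: issue I1 (MUL)
c2: I1 read-ops, issue I2 (LSU)
c8: I1 finished on MUL
c9: I1→R3
c10: I2 read-ops
c11: I2 finished on LSU
c12: I2→R0
c13: issue I3 (MUL)
c14: I3 read-ops, issue I4 (ADD)
c20: I3 finished on MUL
c21: I3→R0
c22: I4 read-ops
c24: I4 finished on ADD
c25: I4→R3
c26: issue I5 (ADD)
c27: I5 read-ops
c29: I5 finished on ADD
c30: I5→R7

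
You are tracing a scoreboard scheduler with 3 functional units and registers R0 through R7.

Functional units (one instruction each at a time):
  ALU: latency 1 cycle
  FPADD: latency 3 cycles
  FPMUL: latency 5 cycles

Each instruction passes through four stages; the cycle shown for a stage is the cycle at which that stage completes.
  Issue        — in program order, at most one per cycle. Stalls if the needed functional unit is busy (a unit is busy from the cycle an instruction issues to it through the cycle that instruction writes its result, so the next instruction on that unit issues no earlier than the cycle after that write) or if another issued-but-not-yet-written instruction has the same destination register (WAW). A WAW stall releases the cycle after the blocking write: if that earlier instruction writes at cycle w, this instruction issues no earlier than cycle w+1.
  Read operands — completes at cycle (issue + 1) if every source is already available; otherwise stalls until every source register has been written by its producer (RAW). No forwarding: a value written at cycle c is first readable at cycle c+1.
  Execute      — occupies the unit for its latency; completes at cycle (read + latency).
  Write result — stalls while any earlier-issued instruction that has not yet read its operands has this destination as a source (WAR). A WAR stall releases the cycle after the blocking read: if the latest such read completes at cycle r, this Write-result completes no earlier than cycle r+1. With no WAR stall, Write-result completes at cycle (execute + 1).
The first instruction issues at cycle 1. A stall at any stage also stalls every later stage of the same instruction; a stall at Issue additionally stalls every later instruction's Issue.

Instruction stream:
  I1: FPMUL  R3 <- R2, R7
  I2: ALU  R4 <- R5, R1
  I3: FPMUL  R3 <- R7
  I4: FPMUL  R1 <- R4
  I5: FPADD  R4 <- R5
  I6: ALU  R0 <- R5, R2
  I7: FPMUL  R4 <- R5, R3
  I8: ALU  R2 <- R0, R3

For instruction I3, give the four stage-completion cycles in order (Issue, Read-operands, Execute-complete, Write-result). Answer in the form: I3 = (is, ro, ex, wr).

  I1 | 1 | 2 | 7 | 8
  I2 | 2 | 3 | 4 | 5
  I3 | 9 | 10 | 15 | 16   struct: FPMUL busy until I1 writes@8
  I4 | 17 | 18 | 23 | 24   struct: FPMUL busy until I3 writes@16
  I5 | 18 | 19 | 22 | 23
  I6 | 19 | 20 | 21 | 22
  I7 | 25 | 26 | 31 | 32   struct: FPMUL busy until I4 writes@24
  I8 | 26 | 27 | 28 | 29

I3 = (9, 10, 15, 16)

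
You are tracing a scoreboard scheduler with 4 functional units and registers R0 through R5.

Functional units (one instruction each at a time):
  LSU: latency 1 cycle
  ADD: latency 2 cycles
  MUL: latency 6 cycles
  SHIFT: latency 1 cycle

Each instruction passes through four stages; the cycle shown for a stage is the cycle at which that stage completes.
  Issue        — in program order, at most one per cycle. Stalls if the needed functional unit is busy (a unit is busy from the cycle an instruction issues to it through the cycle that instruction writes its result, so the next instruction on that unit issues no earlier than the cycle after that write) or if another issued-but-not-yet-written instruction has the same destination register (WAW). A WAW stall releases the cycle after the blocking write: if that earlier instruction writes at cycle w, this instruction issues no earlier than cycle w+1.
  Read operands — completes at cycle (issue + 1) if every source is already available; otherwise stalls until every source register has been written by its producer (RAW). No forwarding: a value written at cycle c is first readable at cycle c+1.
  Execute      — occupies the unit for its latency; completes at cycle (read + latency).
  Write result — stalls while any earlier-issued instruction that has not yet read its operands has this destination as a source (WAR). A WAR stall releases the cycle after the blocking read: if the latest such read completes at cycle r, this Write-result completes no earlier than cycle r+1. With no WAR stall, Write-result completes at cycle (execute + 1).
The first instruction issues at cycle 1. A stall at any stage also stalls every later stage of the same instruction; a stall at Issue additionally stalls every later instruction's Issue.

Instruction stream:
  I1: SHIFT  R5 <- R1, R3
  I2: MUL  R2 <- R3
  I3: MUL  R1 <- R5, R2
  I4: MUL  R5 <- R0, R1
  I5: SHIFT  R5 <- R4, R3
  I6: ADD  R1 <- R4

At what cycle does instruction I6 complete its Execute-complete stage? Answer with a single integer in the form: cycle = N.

1) issue 1, read 2, done 3, write 4
2) issue 2, read 3, done 9, write 10
3) issue 11, read 12, done 18, write 19  <struct: MUL busy until I2 writes@10>
4) issue 20, read 21, done 27, write 28  <struct: MUL busy until I3 writes@19>
5) issue 29, read 30, done 31, write 32  <WAW R5: wait I4 write@28>
6) issue 30, read 31, done 33, write 34

cycle = 33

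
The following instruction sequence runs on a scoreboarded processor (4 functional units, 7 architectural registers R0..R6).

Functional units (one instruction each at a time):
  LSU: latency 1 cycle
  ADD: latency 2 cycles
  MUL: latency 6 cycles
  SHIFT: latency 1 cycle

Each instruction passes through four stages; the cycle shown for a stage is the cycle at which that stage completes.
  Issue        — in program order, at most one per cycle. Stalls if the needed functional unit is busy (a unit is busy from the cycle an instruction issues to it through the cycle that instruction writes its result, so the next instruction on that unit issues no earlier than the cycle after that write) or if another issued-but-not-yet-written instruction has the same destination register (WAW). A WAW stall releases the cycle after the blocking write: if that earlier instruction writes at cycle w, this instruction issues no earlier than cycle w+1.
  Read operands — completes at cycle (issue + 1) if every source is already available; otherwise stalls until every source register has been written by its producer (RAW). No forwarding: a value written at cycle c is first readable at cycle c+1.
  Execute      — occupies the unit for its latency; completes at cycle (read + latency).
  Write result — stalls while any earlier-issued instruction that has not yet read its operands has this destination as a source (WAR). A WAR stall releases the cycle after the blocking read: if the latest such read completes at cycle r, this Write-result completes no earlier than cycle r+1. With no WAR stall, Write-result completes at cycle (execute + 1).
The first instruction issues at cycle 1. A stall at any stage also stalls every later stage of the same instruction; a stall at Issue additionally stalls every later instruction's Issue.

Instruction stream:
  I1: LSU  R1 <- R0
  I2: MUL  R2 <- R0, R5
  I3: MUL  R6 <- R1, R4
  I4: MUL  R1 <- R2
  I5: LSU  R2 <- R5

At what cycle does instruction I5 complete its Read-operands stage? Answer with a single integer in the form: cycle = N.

[1] I1 dispatched to LSU
[2] I1 operands ready, I2 dispatched to MUL
[3] I1 complete, I2 operands ready
[4] R1←I1
[9] I2 complete
[10] R2←I2
[11] I3 dispatched to MUL
[12] I3 operands ready
[18] I3 complete
[19] R6←I3
[20] I4 dispatched to MUL
[21] I4 operands ready, I5 dispatched to LSU
[22] I5 operands ready
[23] I5 complete
[24] R2←I5
[27] I4 complete
[28] R1←I4

cycle = 22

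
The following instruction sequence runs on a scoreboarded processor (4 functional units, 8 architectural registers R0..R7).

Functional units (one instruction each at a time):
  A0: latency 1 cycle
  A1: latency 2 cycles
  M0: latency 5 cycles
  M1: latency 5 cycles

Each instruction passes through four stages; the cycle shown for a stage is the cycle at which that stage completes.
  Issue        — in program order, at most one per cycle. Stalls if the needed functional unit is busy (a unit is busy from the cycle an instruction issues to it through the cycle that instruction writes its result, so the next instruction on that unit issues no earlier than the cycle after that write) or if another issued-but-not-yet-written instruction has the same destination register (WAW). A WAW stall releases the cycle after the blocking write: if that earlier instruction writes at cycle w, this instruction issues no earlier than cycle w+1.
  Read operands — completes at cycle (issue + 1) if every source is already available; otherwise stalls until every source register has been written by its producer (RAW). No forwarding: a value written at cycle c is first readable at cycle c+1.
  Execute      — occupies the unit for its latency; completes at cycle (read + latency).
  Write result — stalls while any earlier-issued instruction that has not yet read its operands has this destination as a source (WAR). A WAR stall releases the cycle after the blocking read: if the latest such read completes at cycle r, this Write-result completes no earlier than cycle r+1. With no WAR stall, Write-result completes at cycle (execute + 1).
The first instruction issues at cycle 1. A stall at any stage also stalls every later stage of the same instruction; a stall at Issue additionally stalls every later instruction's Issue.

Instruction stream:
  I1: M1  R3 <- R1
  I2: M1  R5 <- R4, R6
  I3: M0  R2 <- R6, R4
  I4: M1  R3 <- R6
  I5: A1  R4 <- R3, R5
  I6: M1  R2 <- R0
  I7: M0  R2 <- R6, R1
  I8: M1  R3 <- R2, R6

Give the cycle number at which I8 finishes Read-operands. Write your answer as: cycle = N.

cycle = 41

[1] issue I1 (M1)
[2] I1 read-ops
[7] I1 finished on M1
[8] I1→R3
[9] issue I2 (M1)
[10] I2 read-ops · issue I3 (M0)
[11] I3 read-ops
[15] I2 finished on M1
[16] I2→R5 · I3 finished on M0
[17] I3→R2 · issue I4 (M1)
[18] I4 read-ops · issue I5 (A1)
[23] I4 finished on M1
[24] I4→R3
[25] I5 read-ops · issue I6 (M1)
[26] I6 read-ops
[27] I5 finished on A1
[28] I5→R4
[31] I6 finished on M1
[32] I6→R2
[33] issue I7 (M0)
[34] I7 read-ops · issue I8 (M1)
[39] I7 finished on M0
[40] I7→R2
[41] I8 read-ops
[46] I8 finished on M1
[47] I8→R3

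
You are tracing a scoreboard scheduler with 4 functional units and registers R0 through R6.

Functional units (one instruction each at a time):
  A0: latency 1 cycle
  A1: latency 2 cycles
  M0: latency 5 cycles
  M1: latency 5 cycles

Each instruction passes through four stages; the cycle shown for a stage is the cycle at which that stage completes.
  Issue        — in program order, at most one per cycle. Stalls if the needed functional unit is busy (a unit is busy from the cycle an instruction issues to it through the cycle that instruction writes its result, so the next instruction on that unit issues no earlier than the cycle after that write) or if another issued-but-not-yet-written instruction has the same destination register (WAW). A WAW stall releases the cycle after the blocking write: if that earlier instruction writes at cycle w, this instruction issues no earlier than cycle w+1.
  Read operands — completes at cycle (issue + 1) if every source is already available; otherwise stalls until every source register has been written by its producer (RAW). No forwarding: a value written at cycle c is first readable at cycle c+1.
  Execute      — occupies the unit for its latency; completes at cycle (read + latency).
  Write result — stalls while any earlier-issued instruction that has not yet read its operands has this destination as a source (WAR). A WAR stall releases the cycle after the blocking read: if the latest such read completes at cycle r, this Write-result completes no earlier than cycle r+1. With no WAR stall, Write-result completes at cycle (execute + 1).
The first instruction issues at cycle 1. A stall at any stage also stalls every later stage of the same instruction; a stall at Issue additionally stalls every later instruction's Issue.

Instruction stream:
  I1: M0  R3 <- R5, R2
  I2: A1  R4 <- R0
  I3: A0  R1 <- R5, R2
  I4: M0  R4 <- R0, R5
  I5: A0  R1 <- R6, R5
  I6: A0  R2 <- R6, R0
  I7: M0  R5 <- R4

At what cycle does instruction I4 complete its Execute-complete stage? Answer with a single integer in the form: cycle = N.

cycle = 15

1) issue 1, read 2, done 7, write 8
2) issue 2, read 3, done 5, write 6
3) issue 3, read 4, done 5, write 6
4) issue 9, read 10, done 15, write 16  <struct: M0 busy until I1 writes@8>
5) issue 10, read 11, done 12, write 13
6) issue 14, read 15, done 16, write 17  <struct: A0 busy until I5 writes@13>
7) issue 17, read 18, done 23, write 24  <struct: M0 busy until I4 writes@16>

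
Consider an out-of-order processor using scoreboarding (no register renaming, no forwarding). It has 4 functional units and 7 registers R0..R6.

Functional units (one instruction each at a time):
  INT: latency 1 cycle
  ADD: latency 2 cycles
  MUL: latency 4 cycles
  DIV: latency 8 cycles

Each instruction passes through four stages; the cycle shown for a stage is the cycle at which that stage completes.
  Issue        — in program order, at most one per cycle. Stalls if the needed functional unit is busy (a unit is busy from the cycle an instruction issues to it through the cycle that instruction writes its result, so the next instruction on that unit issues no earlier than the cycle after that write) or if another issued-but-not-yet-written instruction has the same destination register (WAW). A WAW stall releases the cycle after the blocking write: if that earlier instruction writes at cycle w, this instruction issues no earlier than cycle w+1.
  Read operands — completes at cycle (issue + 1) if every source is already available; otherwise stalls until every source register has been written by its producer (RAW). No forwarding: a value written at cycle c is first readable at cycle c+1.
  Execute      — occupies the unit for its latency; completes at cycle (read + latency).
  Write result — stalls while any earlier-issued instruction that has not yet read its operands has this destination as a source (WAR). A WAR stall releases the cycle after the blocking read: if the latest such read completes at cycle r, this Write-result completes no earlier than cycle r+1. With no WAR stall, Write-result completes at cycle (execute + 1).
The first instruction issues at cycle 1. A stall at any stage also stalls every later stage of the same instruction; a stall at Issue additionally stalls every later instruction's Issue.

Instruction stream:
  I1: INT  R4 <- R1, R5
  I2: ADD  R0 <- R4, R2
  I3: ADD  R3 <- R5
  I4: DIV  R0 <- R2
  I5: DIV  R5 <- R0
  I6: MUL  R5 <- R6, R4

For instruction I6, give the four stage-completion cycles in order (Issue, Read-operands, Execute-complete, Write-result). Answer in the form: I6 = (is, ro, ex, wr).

I1  is:1  ro:2  ex:3  wr:4
I2  is:2  ro:5  ex:7  wr:8  — RAW R4: wait I1 write@4
I3  is:9  ro:10  ex:12  wr:13  — struct: ADD busy until I2 writes@8
I4  is:10  ro:11  ex:19  wr:20
I5  is:21  ro:22  ex:30  wr:31  — struct: DIV busy until I4 writes@20
I6  is:32  ro:33  ex:37  wr:38  — WAW R5: wait I5 write@31

I6 = (32, 33, 37, 38)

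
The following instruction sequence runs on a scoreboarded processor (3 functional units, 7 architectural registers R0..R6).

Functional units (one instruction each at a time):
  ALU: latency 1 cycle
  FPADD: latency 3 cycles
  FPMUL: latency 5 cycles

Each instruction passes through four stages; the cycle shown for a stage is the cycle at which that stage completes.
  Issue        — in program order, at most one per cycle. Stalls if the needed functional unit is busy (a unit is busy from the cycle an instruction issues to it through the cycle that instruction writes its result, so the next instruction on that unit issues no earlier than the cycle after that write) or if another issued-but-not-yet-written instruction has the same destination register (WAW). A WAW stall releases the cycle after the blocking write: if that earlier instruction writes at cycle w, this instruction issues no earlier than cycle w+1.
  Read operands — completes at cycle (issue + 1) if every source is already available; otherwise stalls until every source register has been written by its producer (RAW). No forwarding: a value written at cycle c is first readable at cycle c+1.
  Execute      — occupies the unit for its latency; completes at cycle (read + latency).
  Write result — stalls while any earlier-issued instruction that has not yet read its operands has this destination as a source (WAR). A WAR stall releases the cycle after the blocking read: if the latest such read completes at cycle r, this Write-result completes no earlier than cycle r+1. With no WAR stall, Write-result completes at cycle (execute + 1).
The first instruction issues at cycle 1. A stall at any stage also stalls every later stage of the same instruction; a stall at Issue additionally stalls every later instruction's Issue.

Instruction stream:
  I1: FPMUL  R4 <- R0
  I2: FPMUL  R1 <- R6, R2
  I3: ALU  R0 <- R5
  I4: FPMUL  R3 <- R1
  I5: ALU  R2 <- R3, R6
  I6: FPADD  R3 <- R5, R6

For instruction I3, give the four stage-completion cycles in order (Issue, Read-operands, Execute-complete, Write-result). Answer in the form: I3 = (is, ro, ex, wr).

I1 -> (1, 2, 7, 8)
I2 -> (9, 10, 15, 16)  // struct: FPMUL busy until I1 writes@8
I3 -> (10, 11, 12, 13)
I4 -> (17, 18, 23, 24)  // struct: FPMUL busy until I2 writes@16
I5 -> (18, 25, 26, 27)  // RAW R3: wait I4 write@24
I6 -> (25, 26, 29, 30)  // WAW R3: wait I4 write@24

I3 = (10, 11, 12, 13)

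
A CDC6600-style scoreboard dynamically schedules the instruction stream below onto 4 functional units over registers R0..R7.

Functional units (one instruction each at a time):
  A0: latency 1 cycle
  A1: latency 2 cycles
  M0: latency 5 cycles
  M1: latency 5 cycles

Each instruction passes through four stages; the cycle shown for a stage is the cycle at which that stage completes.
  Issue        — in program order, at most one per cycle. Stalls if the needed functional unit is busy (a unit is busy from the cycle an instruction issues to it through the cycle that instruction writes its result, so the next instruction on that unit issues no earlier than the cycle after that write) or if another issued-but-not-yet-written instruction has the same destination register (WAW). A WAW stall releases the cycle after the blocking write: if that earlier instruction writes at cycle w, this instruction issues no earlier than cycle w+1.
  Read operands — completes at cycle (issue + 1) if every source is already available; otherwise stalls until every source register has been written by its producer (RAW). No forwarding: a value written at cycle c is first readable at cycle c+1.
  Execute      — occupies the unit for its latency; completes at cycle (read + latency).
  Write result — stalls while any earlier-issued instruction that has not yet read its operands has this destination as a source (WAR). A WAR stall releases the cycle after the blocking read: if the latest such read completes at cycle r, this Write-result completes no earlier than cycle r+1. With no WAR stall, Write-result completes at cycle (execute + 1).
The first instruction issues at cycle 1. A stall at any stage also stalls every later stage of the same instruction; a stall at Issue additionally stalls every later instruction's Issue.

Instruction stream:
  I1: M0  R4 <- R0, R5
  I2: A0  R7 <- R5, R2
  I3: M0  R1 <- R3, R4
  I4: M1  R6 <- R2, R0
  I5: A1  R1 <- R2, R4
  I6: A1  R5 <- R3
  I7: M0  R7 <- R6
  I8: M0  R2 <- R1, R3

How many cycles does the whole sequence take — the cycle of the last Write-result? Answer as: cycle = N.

1) issue 1, read 2, done 7, write 8
2) issue 2, read 3, done 4, write 5
3) issue 9, read 10, done 15, write 16  <struct: M0 busy until I1 writes@8>
4) issue 10, read 11, done 16, write 17
5) issue 17, read 18, done 20, write 21  <WAW R1: wait I3 write@16>
6) issue 22, read 23, done 25, write 26  <struct: A1 busy until I5 writes@21>
7) issue 23, read 24, done 29, write 30
8) issue 31, read 32, done 37, write 38  <struct: M0 busy until I7 writes@30>

cycle = 38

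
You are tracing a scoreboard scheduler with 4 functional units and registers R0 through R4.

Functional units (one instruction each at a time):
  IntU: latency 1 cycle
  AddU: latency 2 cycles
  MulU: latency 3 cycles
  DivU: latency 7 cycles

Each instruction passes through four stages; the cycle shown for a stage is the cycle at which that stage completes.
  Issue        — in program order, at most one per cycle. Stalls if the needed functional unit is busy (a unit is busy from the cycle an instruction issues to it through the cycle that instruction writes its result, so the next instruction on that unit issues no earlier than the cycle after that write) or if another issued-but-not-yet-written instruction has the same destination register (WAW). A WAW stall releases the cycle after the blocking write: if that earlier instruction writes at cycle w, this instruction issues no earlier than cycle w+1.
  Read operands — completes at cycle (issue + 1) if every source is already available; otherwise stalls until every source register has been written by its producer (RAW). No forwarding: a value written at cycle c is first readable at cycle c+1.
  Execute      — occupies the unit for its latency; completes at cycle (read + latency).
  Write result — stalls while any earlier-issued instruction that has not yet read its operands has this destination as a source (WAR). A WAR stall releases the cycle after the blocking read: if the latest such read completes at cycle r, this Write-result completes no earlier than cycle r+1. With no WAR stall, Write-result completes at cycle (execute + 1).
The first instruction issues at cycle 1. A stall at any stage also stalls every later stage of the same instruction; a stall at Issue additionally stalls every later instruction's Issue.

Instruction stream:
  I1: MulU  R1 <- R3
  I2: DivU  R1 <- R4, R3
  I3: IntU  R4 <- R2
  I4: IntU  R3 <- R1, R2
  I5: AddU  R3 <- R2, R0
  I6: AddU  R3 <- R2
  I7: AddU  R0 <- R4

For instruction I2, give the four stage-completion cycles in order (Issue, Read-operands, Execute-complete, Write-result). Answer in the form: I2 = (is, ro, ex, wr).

I2 = (7, 8, 15, 16)

I1 -> (1, 2, 5, 6)
I2 -> (7, 8, 15, 16)  // WAW R1: wait I1 write@6
I3 -> (8, 9, 10, 11)
I4 -> (12, 17, 18, 19)  // struct: IntU busy until I3 writes@11, RAW R1: wait I2 write@16
I5 -> (20, 21, 23, 24)  // WAW R3: wait I4 write@19
I6 -> (25, 26, 28, 29)  // struct: AddU busy until I5 writes@24
I7 -> (30, 31, 33, 34)  // struct: AddU busy until I6 writes@29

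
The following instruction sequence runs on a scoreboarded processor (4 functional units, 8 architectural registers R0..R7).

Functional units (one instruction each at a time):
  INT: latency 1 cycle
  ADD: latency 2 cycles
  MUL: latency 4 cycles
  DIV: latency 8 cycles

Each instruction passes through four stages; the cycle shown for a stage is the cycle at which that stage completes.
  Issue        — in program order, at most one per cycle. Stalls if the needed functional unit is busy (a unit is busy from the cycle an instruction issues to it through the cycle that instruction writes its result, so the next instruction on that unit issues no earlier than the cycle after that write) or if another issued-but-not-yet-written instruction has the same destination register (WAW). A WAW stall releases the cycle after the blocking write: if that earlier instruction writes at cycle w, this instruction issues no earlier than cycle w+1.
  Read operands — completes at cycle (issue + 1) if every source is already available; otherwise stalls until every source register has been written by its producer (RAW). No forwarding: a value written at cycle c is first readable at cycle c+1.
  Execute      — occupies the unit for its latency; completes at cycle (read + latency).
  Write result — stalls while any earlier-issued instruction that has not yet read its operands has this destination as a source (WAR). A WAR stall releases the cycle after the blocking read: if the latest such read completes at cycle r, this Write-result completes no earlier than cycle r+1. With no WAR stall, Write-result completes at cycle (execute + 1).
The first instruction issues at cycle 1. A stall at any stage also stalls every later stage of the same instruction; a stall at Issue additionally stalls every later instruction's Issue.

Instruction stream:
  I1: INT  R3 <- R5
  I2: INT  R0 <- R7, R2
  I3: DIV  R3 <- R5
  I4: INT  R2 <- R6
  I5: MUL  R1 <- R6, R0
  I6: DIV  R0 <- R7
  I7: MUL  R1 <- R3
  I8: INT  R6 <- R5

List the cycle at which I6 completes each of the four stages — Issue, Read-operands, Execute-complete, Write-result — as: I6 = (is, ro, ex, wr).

1) issue 1, read 2, done 3, write 4
2) issue 5, read 6, done 7, write 8  <struct: INT busy until I1 writes@4>
3) issue 6, read 7, done 15, write 16
4) issue 9, read 10, done 11, write 12  <struct: INT busy until I2 writes@8>
5) issue 10, read 11, done 15, write 16
6) issue 17, read 18, done 26, write 27  <struct: DIV busy until I3 writes@16>
7) issue 18, read 19, done 23, write 24
8) issue 19, read 20, done 21, write 22

I6 = (17, 18, 26, 27)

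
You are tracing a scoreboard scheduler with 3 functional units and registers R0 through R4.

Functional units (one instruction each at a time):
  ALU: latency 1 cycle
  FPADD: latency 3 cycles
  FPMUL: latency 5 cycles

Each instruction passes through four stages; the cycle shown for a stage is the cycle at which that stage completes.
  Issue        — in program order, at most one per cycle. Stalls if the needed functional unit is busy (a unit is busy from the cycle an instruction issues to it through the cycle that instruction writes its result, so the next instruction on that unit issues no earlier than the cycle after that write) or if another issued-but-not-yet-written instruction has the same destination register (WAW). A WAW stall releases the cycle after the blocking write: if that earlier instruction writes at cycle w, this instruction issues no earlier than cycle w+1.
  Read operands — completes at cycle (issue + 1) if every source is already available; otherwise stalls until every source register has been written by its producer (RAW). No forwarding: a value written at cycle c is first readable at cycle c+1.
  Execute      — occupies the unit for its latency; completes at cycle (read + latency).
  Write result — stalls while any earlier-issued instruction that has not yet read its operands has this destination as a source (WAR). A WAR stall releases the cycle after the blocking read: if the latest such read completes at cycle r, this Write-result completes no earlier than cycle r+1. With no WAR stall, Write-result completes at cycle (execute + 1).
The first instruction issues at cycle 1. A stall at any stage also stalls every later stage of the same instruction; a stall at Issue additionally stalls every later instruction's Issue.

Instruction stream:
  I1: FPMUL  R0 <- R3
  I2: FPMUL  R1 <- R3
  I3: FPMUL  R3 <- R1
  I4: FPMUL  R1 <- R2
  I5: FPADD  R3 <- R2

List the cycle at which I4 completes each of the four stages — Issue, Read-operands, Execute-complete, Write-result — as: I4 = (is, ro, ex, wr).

I4 = (25, 26, 31, 32)

[I1] 1/2/7/8
[I2] 9/10/15/16  (struct: FPMUL busy until I1 writes@8)
[I3] 17/18/23/24  (struct: FPMUL busy until I2 writes@16)
[I4] 25/26/31/32  (struct: FPMUL busy until I3 writes@24)
[I5] 26/27/30/31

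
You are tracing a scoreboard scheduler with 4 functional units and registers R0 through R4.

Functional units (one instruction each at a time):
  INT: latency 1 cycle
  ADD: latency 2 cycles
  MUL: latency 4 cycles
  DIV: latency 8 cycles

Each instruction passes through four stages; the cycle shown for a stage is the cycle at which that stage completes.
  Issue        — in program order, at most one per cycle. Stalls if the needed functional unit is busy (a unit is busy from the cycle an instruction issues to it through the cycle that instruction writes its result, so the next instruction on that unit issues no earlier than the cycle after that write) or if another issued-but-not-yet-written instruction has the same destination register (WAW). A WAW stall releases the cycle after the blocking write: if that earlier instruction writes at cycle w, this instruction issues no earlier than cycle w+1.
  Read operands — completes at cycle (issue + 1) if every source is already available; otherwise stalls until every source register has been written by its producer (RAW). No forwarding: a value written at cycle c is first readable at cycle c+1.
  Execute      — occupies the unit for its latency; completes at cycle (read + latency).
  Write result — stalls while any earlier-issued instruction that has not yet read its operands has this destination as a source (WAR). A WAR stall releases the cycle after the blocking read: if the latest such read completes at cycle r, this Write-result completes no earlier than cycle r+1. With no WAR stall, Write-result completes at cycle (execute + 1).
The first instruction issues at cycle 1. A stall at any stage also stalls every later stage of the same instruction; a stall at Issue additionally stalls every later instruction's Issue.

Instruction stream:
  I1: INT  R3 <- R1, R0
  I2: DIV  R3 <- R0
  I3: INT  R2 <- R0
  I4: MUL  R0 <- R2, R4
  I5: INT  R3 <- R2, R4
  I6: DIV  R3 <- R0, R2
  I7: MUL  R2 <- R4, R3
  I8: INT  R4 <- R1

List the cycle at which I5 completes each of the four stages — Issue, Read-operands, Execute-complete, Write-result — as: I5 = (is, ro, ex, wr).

I5 = (16, 17, 18, 19)

[I1] 1/2/3/4
[I2] 5/6/14/15  (WAW R3: wait I1 write@4)
[I3] 6/7/8/9
[I4] 7/10/14/15  (RAW R2: wait I3 write@9)
[I5] 16/17/18/19  (WAW R3: wait I2 write@15)
[I6] 20/21/29/30  (WAW R3: wait I5 write@19)
[I7] 21/31/35/36  (RAW R3: wait I6 write@30)
[I8] 22/23/24/32  (WAR R4: wait I7 read@31)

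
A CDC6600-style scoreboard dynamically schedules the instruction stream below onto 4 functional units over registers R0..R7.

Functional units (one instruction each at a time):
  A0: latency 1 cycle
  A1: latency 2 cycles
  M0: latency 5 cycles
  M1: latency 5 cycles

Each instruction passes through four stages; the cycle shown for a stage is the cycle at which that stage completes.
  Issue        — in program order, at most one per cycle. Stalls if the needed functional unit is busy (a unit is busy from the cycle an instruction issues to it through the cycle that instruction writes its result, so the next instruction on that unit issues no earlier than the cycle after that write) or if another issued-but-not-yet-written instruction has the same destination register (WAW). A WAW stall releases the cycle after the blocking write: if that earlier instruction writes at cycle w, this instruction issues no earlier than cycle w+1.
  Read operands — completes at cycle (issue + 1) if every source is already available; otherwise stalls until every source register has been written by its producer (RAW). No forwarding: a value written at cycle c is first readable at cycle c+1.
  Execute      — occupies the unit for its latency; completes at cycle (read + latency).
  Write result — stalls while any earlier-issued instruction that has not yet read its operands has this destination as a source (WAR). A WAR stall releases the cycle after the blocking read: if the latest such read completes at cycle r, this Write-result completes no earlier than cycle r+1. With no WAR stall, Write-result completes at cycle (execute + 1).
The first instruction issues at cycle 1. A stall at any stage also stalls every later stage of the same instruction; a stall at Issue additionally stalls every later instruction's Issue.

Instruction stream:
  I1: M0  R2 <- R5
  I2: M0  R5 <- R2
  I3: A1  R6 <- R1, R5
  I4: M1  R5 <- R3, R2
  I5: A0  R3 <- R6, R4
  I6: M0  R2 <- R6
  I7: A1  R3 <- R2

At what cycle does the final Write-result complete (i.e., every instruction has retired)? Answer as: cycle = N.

t=1  I1→M0
t=2  I1 RO
t=7  I1 EX
t=8  I1 WR R2
t=9  I2→M0
t=10  I2 RO | I3→A1
t=15  I2 EX
t=16  I2 WR R5
t=17  I3 RO | I4→M1
t=18  I4 RO | I5→A0
t=19  I3 EX | I6→M0
t=20  I3 WR R6
t=21  I5 RO | I6 RO
t=22  I5 EX
t=23  I4 EX | I5 WR R3
t=24  I4 WR R5 | I7→A1
t=26  I6 EX
t=27  I6 WR R2
t=28  I7 RO
t=30  I7 EX
t=31  I7 WR R3

cycle = 31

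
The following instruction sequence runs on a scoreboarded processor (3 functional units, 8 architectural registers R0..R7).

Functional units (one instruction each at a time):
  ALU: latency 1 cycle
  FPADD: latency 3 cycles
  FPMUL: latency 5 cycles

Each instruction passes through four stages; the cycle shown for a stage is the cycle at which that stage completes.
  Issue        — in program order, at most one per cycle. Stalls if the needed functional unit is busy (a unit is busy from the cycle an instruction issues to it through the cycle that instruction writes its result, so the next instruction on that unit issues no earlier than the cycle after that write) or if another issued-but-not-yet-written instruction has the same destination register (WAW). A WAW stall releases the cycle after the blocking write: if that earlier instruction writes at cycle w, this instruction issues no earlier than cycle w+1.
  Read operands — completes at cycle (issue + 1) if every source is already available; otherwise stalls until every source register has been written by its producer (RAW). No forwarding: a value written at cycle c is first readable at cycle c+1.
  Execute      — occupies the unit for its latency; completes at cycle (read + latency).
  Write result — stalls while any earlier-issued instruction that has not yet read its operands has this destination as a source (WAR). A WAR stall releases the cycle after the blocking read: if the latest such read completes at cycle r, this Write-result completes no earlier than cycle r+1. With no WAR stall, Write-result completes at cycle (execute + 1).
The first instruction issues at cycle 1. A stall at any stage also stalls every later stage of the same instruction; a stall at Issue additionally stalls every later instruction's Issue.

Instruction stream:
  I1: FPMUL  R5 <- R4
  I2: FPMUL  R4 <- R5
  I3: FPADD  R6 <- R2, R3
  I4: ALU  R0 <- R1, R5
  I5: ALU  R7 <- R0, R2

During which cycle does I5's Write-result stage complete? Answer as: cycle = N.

cycle = 18

I1 -> (1, 2, 7, 8)
I2 -> (9, 10, 15, 16)  // struct: FPMUL busy until I1 writes@8
I3 -> (10, 11, 14, 15)
I4 -> (11, 12, 13, 14)
I5 -> (15, 16, 17, 18)  // struct: ALU busy until I4 writes@14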